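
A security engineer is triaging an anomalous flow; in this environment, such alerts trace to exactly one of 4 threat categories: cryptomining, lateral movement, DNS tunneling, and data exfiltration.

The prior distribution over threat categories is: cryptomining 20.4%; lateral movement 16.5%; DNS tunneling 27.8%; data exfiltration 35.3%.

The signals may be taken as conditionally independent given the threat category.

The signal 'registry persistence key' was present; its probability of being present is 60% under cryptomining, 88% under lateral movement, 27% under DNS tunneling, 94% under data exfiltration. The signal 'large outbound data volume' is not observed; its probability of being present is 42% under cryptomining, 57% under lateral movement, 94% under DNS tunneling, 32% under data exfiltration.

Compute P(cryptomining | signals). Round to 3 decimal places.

0.195

Multiply each prior by the joint likelihood of the signal pattern (using 1 − P(present | H) for each absent signal):
  cryptomining: 0.204 × 0.60 × (1 − 0.42) = 0.070992
  lateral movement: 0.165 × 0.88 × (1 − 0.57) = 0.062436
  DNS tunneling: 0.278 × 0.27 × (1 − 0.94) = 0.0045036
  data exfiltration: 0.353 × 0.94 × (1 − 0.32) = 0.22564
The unnormalized weights sum to 0.36357.
P(cryptomining | evidence) = 0.070992 / 0.36357 ≈ 0.195.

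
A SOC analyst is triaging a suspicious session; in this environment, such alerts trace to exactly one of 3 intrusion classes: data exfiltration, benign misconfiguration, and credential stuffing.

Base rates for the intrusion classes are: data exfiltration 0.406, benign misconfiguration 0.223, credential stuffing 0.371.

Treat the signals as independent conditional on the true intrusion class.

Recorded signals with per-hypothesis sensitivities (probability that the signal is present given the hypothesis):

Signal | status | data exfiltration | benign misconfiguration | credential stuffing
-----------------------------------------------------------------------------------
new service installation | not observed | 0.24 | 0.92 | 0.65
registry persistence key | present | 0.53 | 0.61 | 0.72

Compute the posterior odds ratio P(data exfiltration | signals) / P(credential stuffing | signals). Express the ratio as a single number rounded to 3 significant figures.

Unnormalized posterior weight (prior times the signal likelihoods) for each of the two hypotheses (using 1 − P(present | H) for each absent signal):
  data exfiltration: 0.406 × (1 − 0.24) × 0.53 = 0.16354
  credential stuffing: 0.371 × (1 − 0.65) × 0.72 = 0.093492
Posterior odds = 0.16354 / 0.093492 ≈ 1.75.

1.75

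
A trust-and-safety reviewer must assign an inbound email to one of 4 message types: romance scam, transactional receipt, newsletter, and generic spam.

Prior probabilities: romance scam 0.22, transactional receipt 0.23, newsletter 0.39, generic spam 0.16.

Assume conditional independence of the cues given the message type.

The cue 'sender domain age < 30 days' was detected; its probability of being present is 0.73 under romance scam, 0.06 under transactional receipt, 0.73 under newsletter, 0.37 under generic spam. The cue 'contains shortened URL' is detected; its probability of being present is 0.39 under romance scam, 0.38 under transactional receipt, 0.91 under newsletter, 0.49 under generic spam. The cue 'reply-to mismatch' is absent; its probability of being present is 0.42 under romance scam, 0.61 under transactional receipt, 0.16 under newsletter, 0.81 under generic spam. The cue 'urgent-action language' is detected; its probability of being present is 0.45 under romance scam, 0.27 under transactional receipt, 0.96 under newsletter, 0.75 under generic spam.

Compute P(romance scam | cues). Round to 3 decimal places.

Multiply each prior by the joint likelihood of the cue pattern (using 1 − P(present | H) for each absent cue):
  romance scam: 0.22 × 0.73 × 0.39 × (1 − 0.42) × 0.45 = 0.016347
  transactional receipt: 0.23 × 0.06 × 0.38 × (1 − 0.61) × 0.27 = 0.00055219
  newsletter: 0.39 × 0.73 × 0.91 × (1 − 0.16) × 0.96 = 0.20892
  generic spam: 0.16 × 0.37 × 0.49 × (1 − 0.81) × 0.75 = 0.0041336
Marginal likelihood of the evidence = 0.22995.
P(romance scam | evidence) = 0.016347 / 0.22995 ≈ 0.071.

0.071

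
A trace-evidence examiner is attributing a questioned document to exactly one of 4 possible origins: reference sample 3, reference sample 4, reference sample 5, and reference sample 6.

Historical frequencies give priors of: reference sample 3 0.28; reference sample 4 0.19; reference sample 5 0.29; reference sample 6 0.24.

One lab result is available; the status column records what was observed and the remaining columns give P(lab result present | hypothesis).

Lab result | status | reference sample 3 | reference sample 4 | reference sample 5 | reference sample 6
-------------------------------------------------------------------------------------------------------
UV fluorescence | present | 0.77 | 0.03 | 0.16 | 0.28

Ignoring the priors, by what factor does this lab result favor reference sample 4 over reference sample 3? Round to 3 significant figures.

The Bayes factor is the ratio of the two likelihoods.
  reference sample 4: 0.03
  reference sample 3: 0.77
Bayes factor = 0.03 / 0.77 ≈ 0.0390

0.0390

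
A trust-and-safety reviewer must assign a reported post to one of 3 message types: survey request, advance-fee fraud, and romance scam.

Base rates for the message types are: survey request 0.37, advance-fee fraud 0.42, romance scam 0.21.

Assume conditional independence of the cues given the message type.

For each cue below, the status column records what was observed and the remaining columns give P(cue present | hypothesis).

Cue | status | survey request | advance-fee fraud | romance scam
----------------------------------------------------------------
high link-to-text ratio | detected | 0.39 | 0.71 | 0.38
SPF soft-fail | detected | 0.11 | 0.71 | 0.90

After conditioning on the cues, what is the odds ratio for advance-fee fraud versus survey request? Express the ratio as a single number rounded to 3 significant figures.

Posterior odds equal prior odds times the likelihood ratio; only the two competing hypotheses matter.
  advance-fee fraud: 0.42 × 0.71 × 0.71 = 0.21172
  survey request: 0.37 × 0.39 × 0.11 = 0.015873
Posterior odds = 0.21172 / 0.015873 ≈ 13.3.

13.3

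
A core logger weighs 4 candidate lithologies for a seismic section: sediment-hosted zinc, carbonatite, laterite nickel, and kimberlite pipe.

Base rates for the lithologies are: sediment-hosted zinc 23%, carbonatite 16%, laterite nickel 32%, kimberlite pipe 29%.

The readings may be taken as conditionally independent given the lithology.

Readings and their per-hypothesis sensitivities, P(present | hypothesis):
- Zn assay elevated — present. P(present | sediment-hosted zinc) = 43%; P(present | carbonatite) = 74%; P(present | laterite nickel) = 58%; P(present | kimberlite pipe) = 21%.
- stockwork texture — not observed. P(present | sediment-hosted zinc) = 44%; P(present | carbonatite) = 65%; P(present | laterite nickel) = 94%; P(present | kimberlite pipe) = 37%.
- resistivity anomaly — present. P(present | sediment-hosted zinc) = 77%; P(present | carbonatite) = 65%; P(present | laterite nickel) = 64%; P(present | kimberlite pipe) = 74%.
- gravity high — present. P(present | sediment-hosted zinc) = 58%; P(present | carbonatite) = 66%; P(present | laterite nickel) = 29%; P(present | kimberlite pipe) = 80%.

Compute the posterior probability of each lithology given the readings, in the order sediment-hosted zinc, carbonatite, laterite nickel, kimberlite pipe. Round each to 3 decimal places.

For each hypothesis, the unnormalized posterior weight is prior × product of the reading likelihoods (using 1 − P(present | H) for each absent reading):
  sediment-hosted zinc: 0.23 × 0.43 × (1 − 0.44) × 0.77 × 0.58 = 0.024734
  carbonatite: 0.16 × 0.74 × (1 − 0.65) × 0.65 × 0.66 = 0.017778
  laterite nickel: 0.32 × 0.58 × (1 − 0.94) × 0.64 × 0.29 = 0.0020668
  kimberlite pipe: 0.29 × 0.21 × (1 − 0.37) × 0.74 × 0.80 = 0.022713
Marginal likelihood of the evidence = 0.067292.
P(sediment-hosted zinc | evidence) = 0.024734 / 0.067292 ≈ 0.368
P(carbonatite | evidence) = 0.017778 / 0.067292 ≈ 0.264
P(laterite nickel | evidence) = 0.0020668 / 0.067292 ≈ 0.031
P(kimberlite pipe | evidence) = 0.022713 / 0.067292 ≈ 0.338

0.368, 0.264, 0.031, 0.338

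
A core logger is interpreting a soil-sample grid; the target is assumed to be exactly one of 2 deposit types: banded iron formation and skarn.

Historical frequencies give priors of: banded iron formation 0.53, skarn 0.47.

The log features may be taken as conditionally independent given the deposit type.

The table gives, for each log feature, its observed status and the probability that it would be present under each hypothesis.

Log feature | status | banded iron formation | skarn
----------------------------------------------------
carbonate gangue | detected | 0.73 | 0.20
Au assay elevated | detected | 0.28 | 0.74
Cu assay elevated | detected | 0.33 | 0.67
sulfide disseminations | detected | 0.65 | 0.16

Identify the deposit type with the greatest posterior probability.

By Bayes' rule with conditional independence, the unnormalized weight for each hypothesis is prior × ∏ likelihoods:
  banded iron formation: 0.53 × 0.73 × 0.28 × 0.33 × 0.65 = 0.023237
  skarn: 0.47 × 0.20 × 0.74 × 0.67 × 0.16 = 0.0074568
The unnormalized weights sum to 0.030694.
P(banded iron formation | evidence) ≈ 0.023237 / 0.030694 ≈ 0.757
P(skarn | evidence) ≈ 0.0074568 / 0.030694 ≈ 0.243
The largest is 0.757, so banded iron formation is most probable.

banded iron formation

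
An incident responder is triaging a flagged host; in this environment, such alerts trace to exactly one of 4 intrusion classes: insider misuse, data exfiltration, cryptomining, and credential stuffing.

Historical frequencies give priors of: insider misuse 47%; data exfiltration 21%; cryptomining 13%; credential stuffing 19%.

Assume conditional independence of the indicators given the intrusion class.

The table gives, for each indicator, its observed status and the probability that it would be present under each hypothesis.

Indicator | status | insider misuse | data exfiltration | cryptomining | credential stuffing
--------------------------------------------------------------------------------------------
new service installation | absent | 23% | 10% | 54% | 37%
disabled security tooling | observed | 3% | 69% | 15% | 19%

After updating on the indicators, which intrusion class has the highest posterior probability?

By Bayes' rule with conditional independence, the unnormalized weight for each hypothesis is prior × ∏ likelihoods (using 1 − P(present | H) for each absent indicator):
  insider misuse: 0.47 × (1 − 0.23) × 0.03 = 0.010857
  data exfiltration: 0.21 × (1 − 0.10) × 0.69 = 0.13041
  cryptomining: 0.13 × (1 − 0.54) × 0.15 = 0.00897
  credential stuffing: 0.19 × (1 − 0.37) × 0.19 = 0.022743
Normalizing constant Z = 0.010857 + 0.13041 + 0.00897 + 0.022743 = 0.17298.
P(insider misuse | evidence) ≈ 0.010857 / 0.17298 ≈ 0.063
P(data exfiltration | evidence) ≈ 0.13041 / 0.17298 ≈ 0.754
P(cryptomining | evidence) ≈ 0.00897 / 0.17298 ≈ 0.052
P(credential stuffing | evidence) ≈ 0.022743 / 0.17298 ≈ 0.131
The largest is 0.754, so data exfiltration is most probable.

data exfiltration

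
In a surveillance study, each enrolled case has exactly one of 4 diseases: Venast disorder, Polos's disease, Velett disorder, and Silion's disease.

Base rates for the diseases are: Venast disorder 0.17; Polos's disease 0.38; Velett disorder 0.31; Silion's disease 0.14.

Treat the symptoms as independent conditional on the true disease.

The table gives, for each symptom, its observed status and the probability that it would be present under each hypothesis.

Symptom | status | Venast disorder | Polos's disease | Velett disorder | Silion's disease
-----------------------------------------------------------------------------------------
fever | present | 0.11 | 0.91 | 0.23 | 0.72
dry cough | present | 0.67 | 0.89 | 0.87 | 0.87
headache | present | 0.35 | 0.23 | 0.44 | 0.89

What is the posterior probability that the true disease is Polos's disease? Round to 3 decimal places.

By Bayes' rule with conditional independence, the unnormalized weight for each hypothesis is prior × ∏ likelihoods:
  Venast disorder: 0.17 × 0.11 × 0.67 × 0.35 = 0.0043851
  Polos's disease: 0.38 × 0.91 × 0.89 × 0.23 = 0.070785
  Velett disorder: 0.31 × 0.23 × 0.87 × 0.44 = 0.027294
  Silion's disease: 0.14 × 0.72 × 0.87 × 0.89 = 0.078049
Normalizing constant Z = 0.0043851 + 0.070785 + 0.027294 + 0.078049 = 0.18051.
P(Polos's disease | evidence) = 0.070785 / 0.18051 ≈ 0.392.

0.392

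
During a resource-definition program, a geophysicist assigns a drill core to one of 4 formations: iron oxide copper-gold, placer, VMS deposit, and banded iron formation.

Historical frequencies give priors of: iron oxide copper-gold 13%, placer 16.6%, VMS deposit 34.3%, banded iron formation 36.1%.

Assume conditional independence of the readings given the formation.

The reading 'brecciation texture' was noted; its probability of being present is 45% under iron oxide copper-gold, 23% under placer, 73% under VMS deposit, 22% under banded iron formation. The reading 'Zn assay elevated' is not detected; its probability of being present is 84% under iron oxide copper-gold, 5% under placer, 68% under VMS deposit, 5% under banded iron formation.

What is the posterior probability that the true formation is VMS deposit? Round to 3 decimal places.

For each hypothesis, the unnormalized posterior weight is prior × product of the reading likelihoods (using 1 − P(present | H) for each absent reading):
  iron oxide copper-gold: 0.130 × 0.45 × (1 − 0.84) = 0.00936
  placer: 0.166 × 0.23 × (1 − 0.05) = 0.036271
  VMS deposit: 0.343 × 0.73 × (1 − 0.68) = 0.080125
  banded iron formation: 0.361 × 0.22 × (1 − 0.05) = 0.075449
Normalizing constant Z = 0.00936 + 0.036271 + 0.080125 + 0.075449 = 0.2012.
P(VMS deposit | evidence) = 0.080125 / 0.2012 ≈ 0.398.

0.398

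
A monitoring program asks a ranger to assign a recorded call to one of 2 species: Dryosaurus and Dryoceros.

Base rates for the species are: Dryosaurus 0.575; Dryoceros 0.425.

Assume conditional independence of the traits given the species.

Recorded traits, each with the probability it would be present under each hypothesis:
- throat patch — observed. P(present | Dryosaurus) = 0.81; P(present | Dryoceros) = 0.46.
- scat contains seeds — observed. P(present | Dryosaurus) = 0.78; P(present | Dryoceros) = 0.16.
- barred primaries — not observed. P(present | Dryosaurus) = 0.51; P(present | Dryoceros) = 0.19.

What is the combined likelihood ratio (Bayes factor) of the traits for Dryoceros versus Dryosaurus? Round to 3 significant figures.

0.193

The Bayes factor is the ratio of the joint likelihoods of the trait pattern under the two hypotheses (using 1 − P(present | H) for each absent trait).
  Dryoceros: 0.46 × 0.16 × (1 − 0.19) = 0.059616
  Dryosaurus: 0.81 × 0.78 × (1 − 0.51) = 0.30958
Bayes factor = 0.059616 / 0.30958 ≈ 0.193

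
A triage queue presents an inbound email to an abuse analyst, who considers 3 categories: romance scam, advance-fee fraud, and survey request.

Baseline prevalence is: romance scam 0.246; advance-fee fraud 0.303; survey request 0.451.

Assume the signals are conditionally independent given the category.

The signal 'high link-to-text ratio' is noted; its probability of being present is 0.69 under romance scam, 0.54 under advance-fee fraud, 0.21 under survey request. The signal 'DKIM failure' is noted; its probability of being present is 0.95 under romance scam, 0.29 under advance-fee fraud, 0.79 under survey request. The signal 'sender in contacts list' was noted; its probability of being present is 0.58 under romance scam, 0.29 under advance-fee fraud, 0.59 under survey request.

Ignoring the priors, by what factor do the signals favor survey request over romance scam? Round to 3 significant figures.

Take the product of per-signal likelihoods under each hypothesis, then divide.
  survey request: 0.21 × 0.79 × 0.59 = 0.097881
  romance scam: 0.69 × 0.95 × 0.58 = 0.38019
Bayes factor = 0.097881 / 0.38019 ≈ 0.257

0.257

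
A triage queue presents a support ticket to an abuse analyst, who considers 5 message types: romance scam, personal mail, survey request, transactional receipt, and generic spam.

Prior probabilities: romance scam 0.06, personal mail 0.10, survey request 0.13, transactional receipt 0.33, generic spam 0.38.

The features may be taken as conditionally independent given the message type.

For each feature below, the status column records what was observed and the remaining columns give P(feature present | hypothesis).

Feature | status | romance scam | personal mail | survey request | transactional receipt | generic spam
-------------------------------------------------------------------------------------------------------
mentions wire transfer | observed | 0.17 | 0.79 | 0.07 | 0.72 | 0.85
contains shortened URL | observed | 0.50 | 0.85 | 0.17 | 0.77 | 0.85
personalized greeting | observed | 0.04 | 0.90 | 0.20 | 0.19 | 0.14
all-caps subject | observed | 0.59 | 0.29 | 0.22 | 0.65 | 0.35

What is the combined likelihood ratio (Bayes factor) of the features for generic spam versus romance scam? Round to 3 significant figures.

17.6

Take the product of per-feature likelihoods under each hypothesis, then divide.
  generic spam: 0.85 × 0.85 × 0.14 × 0.35 = 0.035402
  romance scam: 0.17 × 0.50 × 0.04 × 0.59 = 0.002006
Bayes factor = 0.035402 / 0.002006 ≈ 17.6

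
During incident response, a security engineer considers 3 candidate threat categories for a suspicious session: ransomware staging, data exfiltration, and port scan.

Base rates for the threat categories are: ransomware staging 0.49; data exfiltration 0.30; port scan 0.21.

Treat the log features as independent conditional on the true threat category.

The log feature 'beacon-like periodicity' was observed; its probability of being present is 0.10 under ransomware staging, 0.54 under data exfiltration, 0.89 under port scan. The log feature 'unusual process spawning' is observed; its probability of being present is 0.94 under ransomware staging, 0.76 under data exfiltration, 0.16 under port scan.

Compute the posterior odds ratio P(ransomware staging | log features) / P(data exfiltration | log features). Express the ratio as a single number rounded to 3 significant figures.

0.374

The normalizing constant cancels in an odds ratio, so compute prior × likelihood for the two hypotheses only:
  ransomware staging: 0.49 × 0.10 × 0.94 = 0.04606
  data exfiltration: 0.30 × 0.54 × 0.76 = 0.12312
Odds(ransomware staging : data exfiltration) = 0.04606 / 0.12312 ≈ 0.374.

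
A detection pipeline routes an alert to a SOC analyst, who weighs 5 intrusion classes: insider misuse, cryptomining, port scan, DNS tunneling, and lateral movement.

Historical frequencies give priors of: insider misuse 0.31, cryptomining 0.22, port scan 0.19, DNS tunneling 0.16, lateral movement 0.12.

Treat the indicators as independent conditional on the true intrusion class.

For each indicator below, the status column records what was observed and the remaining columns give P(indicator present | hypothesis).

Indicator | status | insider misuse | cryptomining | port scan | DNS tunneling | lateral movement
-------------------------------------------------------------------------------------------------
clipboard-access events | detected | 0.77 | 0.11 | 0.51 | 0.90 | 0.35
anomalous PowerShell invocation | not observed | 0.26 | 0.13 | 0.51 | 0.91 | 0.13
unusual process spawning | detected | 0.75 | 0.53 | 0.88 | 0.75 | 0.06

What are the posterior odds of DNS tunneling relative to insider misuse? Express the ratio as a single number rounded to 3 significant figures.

0.0734

The normalizing constant cancels in an odds ratio, so compute prior × likelihood for the two hypotheses only (using 1 − P(present | H) for each absent indicator):
  DNS tunneling: 0.16 × 0.90 × (1 − 0.91) × 0.75 = 0.00972
  insider misuse: 0.31 × 0.77 × (1 − 0.26) × 0.75 = 0.13248
Odds(DNS tunneling : insider misuse) = 0.00972 / 0.13248 ≈ 0.0734.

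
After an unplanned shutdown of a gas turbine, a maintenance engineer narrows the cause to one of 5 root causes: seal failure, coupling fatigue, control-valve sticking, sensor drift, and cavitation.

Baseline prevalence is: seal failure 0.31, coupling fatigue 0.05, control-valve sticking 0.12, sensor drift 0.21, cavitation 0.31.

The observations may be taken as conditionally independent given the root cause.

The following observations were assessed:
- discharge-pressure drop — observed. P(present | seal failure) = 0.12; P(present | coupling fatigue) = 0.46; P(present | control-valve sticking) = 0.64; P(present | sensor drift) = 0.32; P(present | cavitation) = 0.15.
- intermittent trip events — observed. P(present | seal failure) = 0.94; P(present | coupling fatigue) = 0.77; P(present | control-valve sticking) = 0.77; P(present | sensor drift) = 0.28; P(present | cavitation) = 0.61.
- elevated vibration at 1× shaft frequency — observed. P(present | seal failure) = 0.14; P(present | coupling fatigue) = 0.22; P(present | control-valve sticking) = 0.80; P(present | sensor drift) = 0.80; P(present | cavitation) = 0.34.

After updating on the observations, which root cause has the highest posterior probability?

Multiply each prior by the joint likelihood of the evidence pattern:
  seal failure: 0.31 × 0.12 × 0.94 × 0.14 = 0.0048955
  coupling fatigue: 0.05 × 0.46 × 0.77 × 0.22 = 0.0038962
  control-valve sticking: 0.12 × 0.64 × 0.77 × 0.80 = 0.047309
  sensor drift: 0.21 × 0.32 × 0.28 × 0.80 = 0.015053
  cavitation: 0.31 × 0.15 × 0.61 × 0.34 = 0.0096441
The unnormalized weights sum to 0.080797.
P(seal failure | evidence) ≈ 0.0048955 / 0.080797 ≈ 0.061
P(coupling fatigue | evidence) ≈ 0.0038962 / 0.080797 ≈ 0.048
P(control-valve sticking | evidence) ≈ 0.047309 / 0.080797 ≈ 0.586
P(sensor drift | evidence) ≈ 0.015053 / 0.080797 ≈ 0.186
P(cavitation | evidence) ≈ 0.0096441 / 0.080797 ≈ 0.119
The largest is 0.586, so control-valve sticking is most probable.

control-valve sticking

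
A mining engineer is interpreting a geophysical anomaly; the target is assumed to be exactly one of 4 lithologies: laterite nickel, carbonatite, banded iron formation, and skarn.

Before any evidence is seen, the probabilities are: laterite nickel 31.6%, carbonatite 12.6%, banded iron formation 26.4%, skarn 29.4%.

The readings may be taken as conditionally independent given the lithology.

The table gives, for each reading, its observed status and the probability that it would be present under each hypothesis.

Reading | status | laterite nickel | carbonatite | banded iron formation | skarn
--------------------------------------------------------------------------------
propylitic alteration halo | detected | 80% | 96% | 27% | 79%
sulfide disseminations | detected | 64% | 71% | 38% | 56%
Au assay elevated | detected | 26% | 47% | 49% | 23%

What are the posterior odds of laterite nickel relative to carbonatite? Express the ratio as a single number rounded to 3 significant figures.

1.04

Unnormalized posterior weight (prior times the reading likelihoods) for each of the two hypotheses:
  laterite nickel: 0.316 × 0.80 × 0.64 × 0.26 = 0.042066
  carbonatite: 0.126 × 0.96 × 0.71 × 0.47 = 0.040364
Odds(laterite nickel : carbonatite) = 0.042066 / 0.040364 ≈ 1.04.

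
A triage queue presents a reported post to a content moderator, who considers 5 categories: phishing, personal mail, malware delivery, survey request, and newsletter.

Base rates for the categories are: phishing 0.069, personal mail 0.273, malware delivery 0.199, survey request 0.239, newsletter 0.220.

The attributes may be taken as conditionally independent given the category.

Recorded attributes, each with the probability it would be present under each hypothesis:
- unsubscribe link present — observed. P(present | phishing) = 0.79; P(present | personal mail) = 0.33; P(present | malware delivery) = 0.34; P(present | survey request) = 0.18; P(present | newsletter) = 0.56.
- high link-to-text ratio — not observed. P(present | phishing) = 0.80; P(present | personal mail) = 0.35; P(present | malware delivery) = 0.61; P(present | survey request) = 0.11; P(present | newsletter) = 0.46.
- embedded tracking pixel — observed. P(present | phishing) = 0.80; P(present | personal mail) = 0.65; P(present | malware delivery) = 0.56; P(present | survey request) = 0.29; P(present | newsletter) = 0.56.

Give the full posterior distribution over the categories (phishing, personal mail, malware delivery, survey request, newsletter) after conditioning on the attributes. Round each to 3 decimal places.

0.079, 0.346, 0.134, 0.101, 0.339

By Bayes' rule with conditional independence, the unnormalized weight for each hypothesis is prior × ∏ likelihoods (using 1 − P(present | H) for each absent attribute):
  phishing: 0.069 × 0.79 × (1 − 0.80) × 0.80 = 0.0087216
  personal mail: 0.273 × 0.33 × (1 − 0.35) × 0.65 = 0.038063
  malware delivery: 0.199 × 0.34 × (1 − 0.61) × 0.56 = 0.014777
  survey request: 0.239 × 0.18 × (1 − 0.11) × 0.29 = 0.011103
  newsletter: 0.220 × 0.56 × (1 − 0.46) × 0.56 = 0.037256
Normalizing constant Z = 0.0087216 + 0.038063 + 0.014777 + 0.011103 + 0.037256 = 0.10992.
P(phishing | evidence) = 0.0087216 / 0.10992 ≈ 0.079
P(personal mail | evidence) = 0.038063 / 0.10992 ≈ 0.346
P(malware delivery | evidence) = 0.014777 / 0.10992 ≈ 0.134
P(survey request | evidence) = 0.011103 / 0.10992 ≈ 0.101
P(newsletter | evidence) = 0.037256 / 0.10992 ≈ 0.339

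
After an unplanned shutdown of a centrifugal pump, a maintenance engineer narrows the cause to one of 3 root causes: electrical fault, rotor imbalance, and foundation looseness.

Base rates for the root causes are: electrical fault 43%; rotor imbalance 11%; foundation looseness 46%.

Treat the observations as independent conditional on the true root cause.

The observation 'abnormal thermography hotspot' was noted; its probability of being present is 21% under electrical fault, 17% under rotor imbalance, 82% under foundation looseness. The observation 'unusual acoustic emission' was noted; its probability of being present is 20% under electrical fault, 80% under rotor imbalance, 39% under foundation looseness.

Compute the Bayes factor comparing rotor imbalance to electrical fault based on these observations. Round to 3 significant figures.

The Bayes factor is the ratio of the joint likelihoods of the evidence pattern under the two hypotheses.
  rotor imbalance: 0.17 × 0.80 = 0.136
  electrical fault: 0.21 × 0.20 = 0.042
Bayes factor = 0.136 / 0.042 ≈ 3.24

3.24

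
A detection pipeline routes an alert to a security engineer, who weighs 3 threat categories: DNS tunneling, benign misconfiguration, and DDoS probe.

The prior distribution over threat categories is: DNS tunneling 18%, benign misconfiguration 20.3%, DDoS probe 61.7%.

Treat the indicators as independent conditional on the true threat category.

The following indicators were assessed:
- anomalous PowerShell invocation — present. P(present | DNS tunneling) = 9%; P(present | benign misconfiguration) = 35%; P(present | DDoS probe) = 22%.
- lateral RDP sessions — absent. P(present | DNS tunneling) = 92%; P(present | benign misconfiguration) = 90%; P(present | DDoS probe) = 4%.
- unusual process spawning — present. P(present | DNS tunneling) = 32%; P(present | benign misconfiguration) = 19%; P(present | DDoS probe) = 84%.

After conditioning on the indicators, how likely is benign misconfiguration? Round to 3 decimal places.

For each hypothesis, the unnormalized posterior weight is prior × product of the indicator likelihoods (using 1 − P(present | H) for each absent indicator):
  DNS tunneling: 0.180 × 0.09 × (1 − 0.92) × 0.32 = 0.00041472
  benign misconfiguration: 0.203 × 0.35 × (1 − 0.90) × 0.19 = 0.0013499
  DDoS probe: 0.617 × 0.22 × (1 − 0.04) × 0.84 = 0.10946
Marginal likelihood of the evidence = 0.11123.
P(benign misconfiguration | evidence) = 0.0013499 / 0.11123 ≈ 0.012.

0.012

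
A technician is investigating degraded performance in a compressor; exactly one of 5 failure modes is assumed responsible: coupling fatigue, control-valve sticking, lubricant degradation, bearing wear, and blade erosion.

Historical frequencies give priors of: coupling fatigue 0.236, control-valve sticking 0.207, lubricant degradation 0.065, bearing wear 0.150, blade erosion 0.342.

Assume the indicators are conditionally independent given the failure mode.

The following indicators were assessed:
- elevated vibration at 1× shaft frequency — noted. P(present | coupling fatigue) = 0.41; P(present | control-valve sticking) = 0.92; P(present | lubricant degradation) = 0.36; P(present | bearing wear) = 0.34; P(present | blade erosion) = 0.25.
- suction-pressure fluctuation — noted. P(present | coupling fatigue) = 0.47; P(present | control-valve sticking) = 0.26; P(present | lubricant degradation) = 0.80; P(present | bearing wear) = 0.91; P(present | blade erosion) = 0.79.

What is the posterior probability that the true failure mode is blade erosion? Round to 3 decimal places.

0.297

For each hypothesis, the unnormalized posterior weight is prior × product of the indicator likelihoods:
  coupling fatigue: 0.236 × 0.41 × 0.47 = 0.045477
  control-valve sticking: 0.207 × 0.92 × 0.26 = 0.049514
  lubricant degradation: 0.065 × 0.36 × 0.80 = 0.01872
  bearing wear: 0.150 × 0.34 × 0.91 = 0.04641
  blade erosion: 0.342 × 0.25 × 0.79 = 0.067545
Normalizing constant Z = 0.045477 + 0.049514 + 0.01872 + 0.04641 + 0.067545 = 0.22767.
P(blade erosion | evidence) = 0.067545 / 0.22767 ≈ 0.297.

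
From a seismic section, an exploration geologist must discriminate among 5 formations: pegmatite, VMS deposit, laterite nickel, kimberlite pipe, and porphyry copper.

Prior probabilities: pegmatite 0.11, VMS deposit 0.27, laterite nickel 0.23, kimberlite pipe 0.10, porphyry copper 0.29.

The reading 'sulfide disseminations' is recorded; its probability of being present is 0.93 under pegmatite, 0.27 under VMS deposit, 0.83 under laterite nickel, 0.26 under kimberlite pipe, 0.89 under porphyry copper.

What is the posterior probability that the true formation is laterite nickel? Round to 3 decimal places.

0.294

For each hypothesis, the unnormalized posterior weight is prior × likelihood:
  pegmatite: 0.11 × 0.93 = 0.1023
  VMS deposit: 0.27 × 0.27 = 0.0729
  laterite nickel: 0.23 × 0.83 = 0.1909
  kimberlite pipe: 0.10 × 0.26 = 0.026
  porphyry copper: 0.29 × 0.89 = 0.2581
Marginal likelihood of the evidence = 0.6502.
P(laterite nickel | evidence) = 0.1909 / 0.6502 ≈ 0.294.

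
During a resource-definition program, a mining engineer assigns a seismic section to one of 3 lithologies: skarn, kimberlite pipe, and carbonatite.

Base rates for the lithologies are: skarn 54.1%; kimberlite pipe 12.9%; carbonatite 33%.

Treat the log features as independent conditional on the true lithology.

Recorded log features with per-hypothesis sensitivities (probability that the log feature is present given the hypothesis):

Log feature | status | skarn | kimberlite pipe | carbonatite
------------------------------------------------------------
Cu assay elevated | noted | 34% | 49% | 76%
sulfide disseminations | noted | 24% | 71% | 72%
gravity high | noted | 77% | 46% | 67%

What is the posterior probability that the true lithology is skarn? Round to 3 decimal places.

Multiply each prior by the joint likelihood of the log feature pattern:
  skarn: 0.541 × 0.34 × 0.24 × 0.77 = 0.033992
  kimberlite pipe: 0.129 × 0.49 × 0.71 × 0.46 = 0.020644
  carbonatite: 0.330 × 0.76 × 0.72 × 0.67 = 0.12099
Normalizing constant Z = 0.033992 + 0.020644 + 0.12099 = 0.17562.
P(skarn | evidence) = 0.033992 / 0.17562 ≈ 0.194.

0.194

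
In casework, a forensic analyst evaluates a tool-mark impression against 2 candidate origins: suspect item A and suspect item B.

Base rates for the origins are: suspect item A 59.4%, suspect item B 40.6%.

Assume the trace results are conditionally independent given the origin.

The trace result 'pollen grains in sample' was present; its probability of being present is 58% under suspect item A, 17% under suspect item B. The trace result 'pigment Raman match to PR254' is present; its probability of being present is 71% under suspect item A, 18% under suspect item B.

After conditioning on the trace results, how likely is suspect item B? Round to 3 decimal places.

Multiply each prior by the joint likelihood of the trace result pattern:
  suspect item A: 0.594 × 0.58 × 0.71 = 0.24461
  suspect item B: 0.406 × 0.17 × 0.18 = 0.012424
Normalizing constant Z = 0.24461 + 0.012424 = 0.25703.
P(suspect item B | evidence) = 0.012424 / 0.25703 ≈ 0.048.

0.048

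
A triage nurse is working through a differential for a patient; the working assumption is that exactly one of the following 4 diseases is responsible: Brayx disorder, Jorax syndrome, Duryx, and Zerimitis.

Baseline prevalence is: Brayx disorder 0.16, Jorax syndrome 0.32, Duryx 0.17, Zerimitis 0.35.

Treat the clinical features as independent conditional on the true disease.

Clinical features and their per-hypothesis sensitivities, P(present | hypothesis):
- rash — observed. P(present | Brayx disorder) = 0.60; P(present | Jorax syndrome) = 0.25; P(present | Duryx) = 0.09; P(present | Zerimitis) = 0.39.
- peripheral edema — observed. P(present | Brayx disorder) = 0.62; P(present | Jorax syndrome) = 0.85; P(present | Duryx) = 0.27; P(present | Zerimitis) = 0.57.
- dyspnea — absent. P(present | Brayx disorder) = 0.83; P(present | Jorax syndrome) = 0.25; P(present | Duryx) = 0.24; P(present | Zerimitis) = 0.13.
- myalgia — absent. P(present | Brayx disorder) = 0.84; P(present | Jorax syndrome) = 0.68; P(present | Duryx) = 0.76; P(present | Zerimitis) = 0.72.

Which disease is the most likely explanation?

By Bayes' rule with conditional independence, the unnormalized weight for each hypothesis is prior × ∏ likelihoods (using 1 − P(present | H) for each absent clinical feature):
  Brayx disorder: 0.16 × 0.60 × 0.62 × (1 − 0.83) × (1 − 0.84) = 0.0016189
  Jorax syndrome: 0.32 × 0.25 × 0.85 × (1 − 0.25) × (1 − 0.68) = 0.01632
  Duryx: 0.17 × 0.09 × 0.27 × (1 − 0.24) × (1 − 0.76) = 0.00075349
  Zerimitis: 0.35 × 0.39 × 0.57 × (1 − 0.13) × (1 − 0.72) = 0.018953
Normalizing constant Z = 0.0016189 + 0.01632 + 0.00075349 + 0.018953 = 0.037646.
P(Brayx disorder | evidence) ≈ 0.0016189 / 0.037646 ≈ 0.043
P(Jorax syndrome | evidence) ≈ 0.01632 / 0.037646 ≈ 0.434
P(Duryx | evidence) ≈ 0.00075349 / 0.037646 ≈ 0.020
P(Zerimitis | evidence) ≈ 0.018953 / 0.037646 ≈ 0.503
The largest is 0.503, so Zerimitis is most probable.

Zerimitis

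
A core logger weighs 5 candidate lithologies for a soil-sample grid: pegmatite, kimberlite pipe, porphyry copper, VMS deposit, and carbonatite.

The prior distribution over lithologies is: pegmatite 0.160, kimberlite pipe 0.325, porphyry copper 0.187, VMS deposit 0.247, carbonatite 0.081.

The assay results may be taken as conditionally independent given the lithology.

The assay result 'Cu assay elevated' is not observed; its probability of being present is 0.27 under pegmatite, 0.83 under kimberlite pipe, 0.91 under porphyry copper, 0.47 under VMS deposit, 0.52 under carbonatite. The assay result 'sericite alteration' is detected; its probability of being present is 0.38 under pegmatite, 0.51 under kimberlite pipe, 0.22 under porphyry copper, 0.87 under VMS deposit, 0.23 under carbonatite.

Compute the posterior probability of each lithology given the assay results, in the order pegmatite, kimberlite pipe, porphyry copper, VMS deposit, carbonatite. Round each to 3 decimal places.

0.223, 0.142, 0.019, 0.572, 0.045

For each hypothesis, the unnormalized posterior weight is prior × product of the assay result likelihoods (using 1 − P(present | H) for each absent assay result):
  pegmatite: 0.160 × (1 − 0.27) × 0.38 = 0.044384
  kimberlite pipe: 0.325 × (1 − 0.83) × 0.51 = 0.028178
  porphyry copper: 0.187 × (1 − 0.91) × 0.22 = 0.0037026
  VMS deposit: 0.247 × (1 − 0.47) × 0.87 = 0.11389
  carbonatite: 0.081 × (1 − 0.52) × 0.23 = 0.0089424
Marginal likelihood of the evidence = 0.1991.
P(pegmatite | evidence) = 0.044384 / 0.1991 ≈ 0.223
P(kimberlite pipe | evidence) = 0.028178 / 0.1991 ≈ 0.142
P(porphyry copper | evidence) = 0.0037026 / 0.1991 ≈ 0.019
P(VMS deposit | evidence) = 0.11389 / 0.1991 ≈ 0.572
P(carbonatite | evidence) = 0.0089424 / 0.1991 ≈ 0.045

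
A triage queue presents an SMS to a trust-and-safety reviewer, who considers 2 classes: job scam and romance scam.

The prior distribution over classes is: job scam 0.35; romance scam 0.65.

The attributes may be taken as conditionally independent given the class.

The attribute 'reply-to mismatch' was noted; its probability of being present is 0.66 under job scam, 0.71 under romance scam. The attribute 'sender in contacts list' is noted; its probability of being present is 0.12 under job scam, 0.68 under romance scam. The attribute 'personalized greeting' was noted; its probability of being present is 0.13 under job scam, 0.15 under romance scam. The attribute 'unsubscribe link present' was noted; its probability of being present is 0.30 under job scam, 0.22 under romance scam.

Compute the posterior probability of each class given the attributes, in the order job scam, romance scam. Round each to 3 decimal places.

0.095, 0.905

For each hypothesis, the unnormalized posterior weight is prior × product of the attribute likelihoods:
  job scam: 0.35 × 0.66 × 0.12 × 0.13 × 0.30 = 0.0010811
  romance scam: 0.65 × 0.71 × 0.68 × 0.15 × 0.22 = 0.010356
Marginal likelihood of the evidence = 0.011437.
P(job scam | evidence) = 0.0010811 / 0.011437 ≈ 0.095
P(romance scam | evidence) = 0.010356 / 0.011437 ≈ 0.905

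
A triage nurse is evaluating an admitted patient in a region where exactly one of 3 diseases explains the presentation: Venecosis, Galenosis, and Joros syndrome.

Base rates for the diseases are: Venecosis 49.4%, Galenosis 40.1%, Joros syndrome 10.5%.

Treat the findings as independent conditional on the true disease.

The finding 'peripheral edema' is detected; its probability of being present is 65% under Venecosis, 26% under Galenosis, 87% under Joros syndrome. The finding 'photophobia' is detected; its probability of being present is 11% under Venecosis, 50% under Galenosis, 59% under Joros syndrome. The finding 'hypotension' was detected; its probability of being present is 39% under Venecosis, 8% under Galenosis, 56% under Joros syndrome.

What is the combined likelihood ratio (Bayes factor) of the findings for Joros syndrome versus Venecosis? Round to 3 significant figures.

The Bayes factor is the ratio of the joint likelihoods of the evidence pattern under the two hypotheses.
  Joros syndrome: 0.87 × 0.59 × 0.56 = 0.28745
  Venecosis: 0.65 × 0.11 × 0.39 = 0.027885
Bayes factor = 0.28745 / 0.027885 ≈ 10.3

10.3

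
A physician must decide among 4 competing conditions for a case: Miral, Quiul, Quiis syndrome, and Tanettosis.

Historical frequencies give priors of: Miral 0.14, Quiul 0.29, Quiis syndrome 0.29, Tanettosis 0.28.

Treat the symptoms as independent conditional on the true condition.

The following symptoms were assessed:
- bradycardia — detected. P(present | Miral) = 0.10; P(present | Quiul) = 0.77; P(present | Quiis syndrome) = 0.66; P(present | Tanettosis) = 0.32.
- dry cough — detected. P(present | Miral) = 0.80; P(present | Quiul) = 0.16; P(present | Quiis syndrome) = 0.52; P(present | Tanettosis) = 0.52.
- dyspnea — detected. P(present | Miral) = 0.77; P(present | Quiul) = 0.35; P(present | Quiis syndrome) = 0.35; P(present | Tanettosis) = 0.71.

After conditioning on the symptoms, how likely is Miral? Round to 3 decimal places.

Multiply each prior by the joint likelihood of the symptom pattern:
  Miral: 0.14 × 0.10 × 0.80 × 0.77 = 0.008624
  Quiul: 0.29 × 0.77 × 0.16 × 0.35 = 0.012505
  Quiis syndrome: 0.29 × 0.66 × 0.52 × 0.35 = 0.034835
  Tanettosis: 0.28 × 0.32 × 0.52 × 0.71 = 0.03308
Marginal likelihood of the evidence = 0.089044.
P(Miral | evidence) = 0.008624 / 0.089044 ≈ 0.097.

0.097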